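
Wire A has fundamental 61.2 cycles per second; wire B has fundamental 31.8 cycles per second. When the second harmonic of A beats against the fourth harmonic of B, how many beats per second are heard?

4.8 Hz

Second harmonic of the first: 2·61.2 = 122.4 Hz.
Fourth harmonic of the second: 4·31.8 = 127.2 Hz.
f_beat = |122.4 − 127.2| = 4.8 Hz.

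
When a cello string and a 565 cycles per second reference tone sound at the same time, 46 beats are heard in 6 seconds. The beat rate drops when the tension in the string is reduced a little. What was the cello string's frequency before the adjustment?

572.6667 Hz

Beat frequency = 46/6 = 7.6667 Hz.
|f − 565| = 7.6667, so the cello string was at either 557.3333 Hz or 572.6667 Hz.
Lower tension means lower frequency; the adjustment lowers the cello string's frequency.
The beat rate fell, so the adjustment moved the cello string toward 565 Hz — it must have started above the reference.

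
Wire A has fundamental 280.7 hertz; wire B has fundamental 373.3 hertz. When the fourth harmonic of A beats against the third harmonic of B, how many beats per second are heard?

2.9 Hz

Fourth harmonic of the first: 4·280.7 = 1122.8 Hz.
Third harmonic of the second: 3·373.3 = 1119.9 Hz.
f_beat = |1122.8 − 1119.9| = 2.9 Hz.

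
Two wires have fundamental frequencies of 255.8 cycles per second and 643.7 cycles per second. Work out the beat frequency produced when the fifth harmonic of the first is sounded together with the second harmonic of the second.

8.4 Hz

Fifth harmonic of the first: 5·255.8 = 1279.0 Hz.
Second harmonic of the second: 2·643.7 = 1287.4 Hz.
f_beat = |1279.0 − 1287.4| = 8.4 Hz.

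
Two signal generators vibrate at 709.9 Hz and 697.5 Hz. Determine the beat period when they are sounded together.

0.081 s

f_beat = |709.9 − 697.5| = 12.4 Hz.
Beat period T = 1 / f_beat = 1 / 12.4 s.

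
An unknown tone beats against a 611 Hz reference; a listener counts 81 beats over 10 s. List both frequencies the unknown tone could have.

Beat frequency = 81/10 = 8.1 Hz.
|f − 611| = 8.1, so f = 611 ± 8.1.

602.9 Hz or 619.1 Hz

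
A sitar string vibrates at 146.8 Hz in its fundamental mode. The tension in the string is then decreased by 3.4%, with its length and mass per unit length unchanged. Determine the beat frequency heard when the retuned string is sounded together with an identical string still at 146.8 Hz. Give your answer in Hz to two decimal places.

2.52 Hz

For a string, f ∝ √T, so the new frequency is 146.8·√0.966 = 144.2828 Hz.
f_beat = |144.2828 − 146.8| = 2.52 Hz.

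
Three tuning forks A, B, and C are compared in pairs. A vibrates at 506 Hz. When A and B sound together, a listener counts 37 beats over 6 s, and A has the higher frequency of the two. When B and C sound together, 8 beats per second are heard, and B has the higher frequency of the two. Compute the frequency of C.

A–B: Beat frequency = 37/6 = 6.1667 Hz.
B is below A, so f_B = 506 − 6.1667 = 499.8333 Hz.
C is below B, so f_C = 499.8333 − 8 = 491.8333 Hz.

491.8333 Hz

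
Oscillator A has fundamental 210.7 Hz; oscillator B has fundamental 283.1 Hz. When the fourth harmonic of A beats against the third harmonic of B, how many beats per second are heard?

6.5 Hz

Fourth harmonic of the first: 4·210.7 = 842.8 Hz.
Third harmonic of the second: 3·283.1 = 849.3 Hz.
f_beat = |842.8 − 849.3| = 6.5 Hz.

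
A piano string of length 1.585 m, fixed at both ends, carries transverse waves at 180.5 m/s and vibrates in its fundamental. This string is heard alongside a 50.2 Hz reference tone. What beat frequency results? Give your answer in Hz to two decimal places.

6.74 Hz

For a string fixed at both ends, f_n = n·v/(2L) = 1·180.5/(2·1.585) = 56.9401 Hz.
f_beat = |56.9401 − 50.2| = 6.74 Hz.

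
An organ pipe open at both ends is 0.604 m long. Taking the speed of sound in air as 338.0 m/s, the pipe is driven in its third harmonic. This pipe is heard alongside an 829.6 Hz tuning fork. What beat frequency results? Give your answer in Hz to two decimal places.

9.80 Hz

Open pipe: f_n = n·v/(2L) = 3·338.0/(2·0.604) = 839.4040 Hz.
f_beat = |839.4040 − 829.6| = 9.80 Hz.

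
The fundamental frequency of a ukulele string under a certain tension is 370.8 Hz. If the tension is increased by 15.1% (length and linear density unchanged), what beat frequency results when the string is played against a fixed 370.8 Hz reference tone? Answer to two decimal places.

For a string, f ∝ √T, so the new frequency is 370.8·√1.151 = 397.8115 Hz.
f_beat = |397.8115 − 370.8| = 27.01 Hz.

27.01 Hz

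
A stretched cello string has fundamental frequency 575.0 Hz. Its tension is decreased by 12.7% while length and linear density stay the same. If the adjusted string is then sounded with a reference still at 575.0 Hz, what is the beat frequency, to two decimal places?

37.75 Hz

For a string, f ∝ √T, so the new frequency is 575.0·√0.873 = 537.2482 Hz.
f_beat = |537.2482 − 575.0| = 37.75 Hz.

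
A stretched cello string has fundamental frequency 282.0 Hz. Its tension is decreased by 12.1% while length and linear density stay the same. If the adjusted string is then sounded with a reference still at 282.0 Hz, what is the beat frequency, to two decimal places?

17.61 Hz

For a string, f ∝ √T, so the new frequency is 282.0·√0.879 = 264.3891 Hz.
f_beat = |264.3891 − 282.0| = 17.61 Hz.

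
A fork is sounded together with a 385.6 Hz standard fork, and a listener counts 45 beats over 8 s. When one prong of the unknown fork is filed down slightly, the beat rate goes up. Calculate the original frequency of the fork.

Beat frequency = 45/8 = 5.625 Hz.
|f − 385.6| = 5.625, so the fork was at either 379.975 Hz or 391.225 Hz.
Filing a prong removes mass and raises the fork's frequency; the adjustment raises the fork's frequency.
The beat rate rose, so the adjustment moved the fork further from 385.6 Hz — it was already above the reference.

391.225 Hz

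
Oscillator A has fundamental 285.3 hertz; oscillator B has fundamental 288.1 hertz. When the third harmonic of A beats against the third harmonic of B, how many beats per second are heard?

Third harmonic of the first: 3·285.3 = 855.9 Hz.
Third harmonic of the second: 3·288.1 = 864.3 Hz.
f_beat = |855.9 − 864.3| = 8.4 Hz.

8.4 Hz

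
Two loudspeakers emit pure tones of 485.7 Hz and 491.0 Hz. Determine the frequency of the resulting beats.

5.3 Hz

f_beat = |f₁ − f₂|.
|485.7 − 491.0| = 5.3 Hz.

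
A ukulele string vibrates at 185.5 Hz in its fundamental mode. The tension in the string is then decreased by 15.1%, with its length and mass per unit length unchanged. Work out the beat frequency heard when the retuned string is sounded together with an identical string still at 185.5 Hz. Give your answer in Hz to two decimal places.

14.58 Hz

For a string, f ∝ √T, so the new frequency is 185.5·√0.849 = 170.9219 Hz.
f_beat = |170.9219 − 185.5| = 14.58 Hz.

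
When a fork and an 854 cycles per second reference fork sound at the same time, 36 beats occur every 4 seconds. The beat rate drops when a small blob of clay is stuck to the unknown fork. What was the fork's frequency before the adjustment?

863 Hz

Beat frequency = 36/4 = 9 Hz.
|f − 854| = 9, so the fork was at either 845 Hz or 863 Hz.
Adding mass to a fork lowers its frequency; the adjustment lowers the fork's frequency.
The beat rate fell, so the adjustment moved the fork toward 854 Hz — it must have started above the reference.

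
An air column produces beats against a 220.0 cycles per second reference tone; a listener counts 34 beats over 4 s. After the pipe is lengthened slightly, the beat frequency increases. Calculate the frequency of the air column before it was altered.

Beat frequency = 34/4 = 8.5 Hz.
|f − 220.0| = 8.5, so the air column was at either 211.5 Hz or 228.5 Hz.
A longer pipe has a lower fundamental; the adjustment lowers the air column's frequency.
The beat rate rose, so the adjustment moved the air column further from 220.0 Hz — it was already below the reference.

211.5 Hz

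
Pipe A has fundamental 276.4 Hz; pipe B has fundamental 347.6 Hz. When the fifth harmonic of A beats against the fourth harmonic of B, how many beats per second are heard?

8.4 Hz

Fifth harmonic of the first: 5·276.4 = 1382.0 Hz.
Fourth harmonic of the second: 4·347.6 = 1390.4 Hz.
f_beat = |1382.0 − 1390.4| = 8.4 Hz.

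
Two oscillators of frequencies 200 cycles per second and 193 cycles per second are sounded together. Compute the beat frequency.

7 Hz

Beats arise from superposition of two nearby frequencies; the beat rate is |f₁ − f₂|.
|200 − 193| = 7 Hz.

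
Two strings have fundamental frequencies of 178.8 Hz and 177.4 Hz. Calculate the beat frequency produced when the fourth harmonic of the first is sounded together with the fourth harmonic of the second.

5.6 Hz

Fourth harmonic of the first: 4·178.8 = 715.2 Hz.
Fourth harmonic of the second: 4·177.4 = 709.6 Hz.
f_beat = |715.2 − 709.6| = 5.6 Hz.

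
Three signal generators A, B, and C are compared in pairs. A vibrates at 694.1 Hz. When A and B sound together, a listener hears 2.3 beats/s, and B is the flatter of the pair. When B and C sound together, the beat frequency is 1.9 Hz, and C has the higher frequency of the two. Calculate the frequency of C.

693.7 Hz

B is below A, so f_B = 694.1 − 2.3 = 691.8 Hz.
C is above B, so f_C = 691.8 + 1.9 = 693.7 Hz.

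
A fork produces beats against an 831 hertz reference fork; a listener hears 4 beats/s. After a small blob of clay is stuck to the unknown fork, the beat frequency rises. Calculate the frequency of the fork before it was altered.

827 Hz

|f − 831| = 4, so the fork was at either 827 Hz or 835 Hz.
Adding mass to a fork lowers its frequency; the adjustment lowers the fork's frequency.
The beat rate rose, so the adjustment moved the fork further from 831 Hz — it was already below the reference.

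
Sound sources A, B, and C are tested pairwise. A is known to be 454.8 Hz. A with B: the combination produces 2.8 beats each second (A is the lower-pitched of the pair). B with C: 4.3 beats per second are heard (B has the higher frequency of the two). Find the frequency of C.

B is above A, so f_B = 454.8 + 2.8 = 457.6 Hz.
C is below B, so f_C = 457.6 − 4.3 = 453.3 Hz.

453.3 Hz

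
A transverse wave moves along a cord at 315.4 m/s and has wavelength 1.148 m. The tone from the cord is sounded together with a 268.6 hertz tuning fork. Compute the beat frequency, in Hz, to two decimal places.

6.14 Hz

Source frequency f = v/λ = 315.4/1.148 = 274.7387 Hz.
f_beat = |274.7387 − 268.6| = 6.14 Hz.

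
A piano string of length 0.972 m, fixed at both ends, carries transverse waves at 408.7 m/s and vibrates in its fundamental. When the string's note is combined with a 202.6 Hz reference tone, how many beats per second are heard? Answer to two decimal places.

For a string fixed at both ends, f_n = n·v/(2L) = 1·408.7/(2·0.972) = 210.2366 Hz.
f_beat = |210.2366 − 202.6| = 7.64 Hz.

7.64 Hz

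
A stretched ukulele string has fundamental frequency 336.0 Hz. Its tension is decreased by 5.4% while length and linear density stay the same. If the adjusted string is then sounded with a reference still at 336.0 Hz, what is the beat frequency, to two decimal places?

9.20 Hz

For a string, f ∝ √T, so the new frequency is 336.0·√0.946 = 326.8021 Hz.
f_beat = |326.8021 − 336.0| = 9.20 Hz.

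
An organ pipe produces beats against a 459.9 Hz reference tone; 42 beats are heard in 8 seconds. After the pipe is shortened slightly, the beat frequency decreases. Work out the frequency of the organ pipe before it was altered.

Beat frequency = 42/8 = 5.25 Hz.
|f − 459.9| = 5.25, so the organ pipe was at either 454.65 Hz or 465.15 Hz.
A shorter pipe has a higher fundamental; the adjustment raises the organ pipe's frequency.
The beat rate fell, so the adjustment moved the organ pipe toward 459.9 Hz — it must have started below the reference.

454.65 Hz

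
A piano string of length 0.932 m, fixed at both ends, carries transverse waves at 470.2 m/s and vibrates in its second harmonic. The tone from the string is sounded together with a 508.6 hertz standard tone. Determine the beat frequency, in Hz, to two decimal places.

4.09 Hz

For a string fixed at both ends, f_n = n·v/(2L) = 2·470.2/(2·0.932) = 504.5064 Hz.
f_beat = |504.5064 − 508.6| = 4.09 Hz.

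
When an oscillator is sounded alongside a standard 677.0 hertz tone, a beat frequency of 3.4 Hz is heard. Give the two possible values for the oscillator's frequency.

|f − 677.0| = 3.4, so f = 677.0 ± 3.4.

673.6 Hz or 680.4 Hz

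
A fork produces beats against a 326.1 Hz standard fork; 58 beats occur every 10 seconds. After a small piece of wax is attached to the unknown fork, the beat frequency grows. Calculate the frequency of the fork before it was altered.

Beat frequency = 58/10 = 5.8 Hz.
|f − 326.1| = 5.8, so the fork was at either 320.3 Hz or 331.9 Hz.
Loading a fork with wax lowers its frequency; the adjustment lowers the fork's frequency.
The beat rate rose, so the adjustment moved the fork further from 326.1 Hz — it was already below the reference.

320.3 Hz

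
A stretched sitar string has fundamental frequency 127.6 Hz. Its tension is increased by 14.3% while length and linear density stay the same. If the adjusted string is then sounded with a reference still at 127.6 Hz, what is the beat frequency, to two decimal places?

8.82 Hz

For a string, f ∝ √T, so the new frequency is 127.6·√1.143 = 136.4187 Hz.
f_beat = |136.4187 − 127.6| = 8.82 Hz.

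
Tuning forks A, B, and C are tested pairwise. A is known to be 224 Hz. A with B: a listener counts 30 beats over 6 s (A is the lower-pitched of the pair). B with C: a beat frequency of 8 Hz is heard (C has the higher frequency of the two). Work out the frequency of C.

A–B: Beat frequency = 30/6 = 5 Hz.
B is above A, so f_B = 224 + 5 = 229 Hz.
C is above B, so f_C = 229 + 8 = 237 Hz.

237 Hz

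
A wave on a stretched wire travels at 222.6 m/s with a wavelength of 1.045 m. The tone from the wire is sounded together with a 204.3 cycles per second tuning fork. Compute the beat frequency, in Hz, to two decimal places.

Source frequency f = v/λ = 222.6/1.045 = 213.0144 Hz.
f_beat = |213.0144 − 204.3| = 8.71 Hz.

8.71 Hz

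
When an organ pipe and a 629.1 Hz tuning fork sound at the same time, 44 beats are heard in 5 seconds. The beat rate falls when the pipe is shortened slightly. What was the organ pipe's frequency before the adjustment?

620.3 Hz

Beat frequency = 44/5 = 8.8 Hz.
|f − 629.1| = 8.8, so the organ pipe was at either 620.3 Hz or 637.9 Hz.
A shorter pipe has a higher fundamental; the adjustment raises the organ pipe's frequency.
The beat rate fell, so the adjustment moved the organ pipe toward 629.1 Hz — it must have started below the reference.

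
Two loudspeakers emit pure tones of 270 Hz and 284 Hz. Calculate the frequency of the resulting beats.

The beat frequency equals the magnitude of the frequency difference.
|270 − 284| = 14 Hz.

14 Hz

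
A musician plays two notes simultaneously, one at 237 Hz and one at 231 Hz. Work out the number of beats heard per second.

6 Hz

Beats arise from superposition of two nearby frequencies; the beat rate is |f₁ − f₂|.
|237 − 231| = 6 Hz.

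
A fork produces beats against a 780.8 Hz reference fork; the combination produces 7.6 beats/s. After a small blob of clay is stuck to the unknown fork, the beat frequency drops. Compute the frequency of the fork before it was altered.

|f − 780.8| = 7.6, so the fork was at either 773.2 Hz or 788.4 Hz.
Adding mass to a fork lowers its frequency; the adjustment lowers the fork's frequency.
The beat rate fell, so the adjustment moved the fork toward 780.8 Hz — it must have started above the reference.

788.4 Hz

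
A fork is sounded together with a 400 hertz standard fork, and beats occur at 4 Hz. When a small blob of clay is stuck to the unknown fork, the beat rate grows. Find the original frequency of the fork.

|f − 400| = 4, so the fork was at either 396 Hz or 404 Hz.
Adding mass to a fork lowers its frequency; the adjustment lowers the fork's frequency.
The beat rate rose, so the adjustment moved the fork further from 400 Hz — it was already below the reference.

396 Hz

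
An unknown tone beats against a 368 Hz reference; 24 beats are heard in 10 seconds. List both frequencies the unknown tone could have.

365.6 Hz or 370.4 Hz

Beat frequency = 24/10 = 2.4 Hz.
|f − 368| = 2.4, so f = 368 ± 2.4.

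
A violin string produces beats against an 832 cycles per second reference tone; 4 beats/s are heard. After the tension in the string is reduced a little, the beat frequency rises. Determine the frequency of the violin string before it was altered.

|f − 832| = 4, so the violin string was at either 828 Hz or 836 Hz.
Lower tension means lower frequency; the adjustment lowers the violin string's frequency.
The beat rate rose, so the adjustment moved the violin string further from 832 Hz — it was already below the reference.

828 Hz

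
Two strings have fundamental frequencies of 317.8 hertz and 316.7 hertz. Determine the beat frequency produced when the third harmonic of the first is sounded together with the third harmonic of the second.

3.3 Hz

Third harmonic of the first: 3·317.8 = 953.4 Hz.
Third harmonic of the second: 3·316.7 = 950.1 Hz.
f_beat = |953.4 − 950.1| = 3.3 Hz.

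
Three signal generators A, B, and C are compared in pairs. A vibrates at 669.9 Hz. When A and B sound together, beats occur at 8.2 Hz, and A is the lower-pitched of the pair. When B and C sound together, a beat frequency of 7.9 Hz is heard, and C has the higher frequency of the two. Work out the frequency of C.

B is above A, so f_B = 669.9 + 8.2 = 678.1 Hz.
C is above B, so f_C = 678.1 + 7.9 = 686 Hz.

686 Hz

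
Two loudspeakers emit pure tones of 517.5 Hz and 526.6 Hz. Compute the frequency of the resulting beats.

9.1 Hz

Beats arise from superposition of two nearby frequencies; the beat rate is |f₁ − f₂|.
|517.5 − 526.6| = 9.1 Hz.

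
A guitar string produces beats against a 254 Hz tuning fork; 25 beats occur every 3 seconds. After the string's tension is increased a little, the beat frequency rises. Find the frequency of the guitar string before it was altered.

Beat frequency = 25/3 = 8.3333 Hz.
|f − 254| = 8.3333, so the guitar string was at either 245.6667 Hz or 262.3333 Hz.
Higher tension means higher frequency; the adjustment raises the guitar string's frequency.
The beat rate rose, so the adjustment moved the guitar string further from 254 Hz — it was already above the reference.

262.3333 Hz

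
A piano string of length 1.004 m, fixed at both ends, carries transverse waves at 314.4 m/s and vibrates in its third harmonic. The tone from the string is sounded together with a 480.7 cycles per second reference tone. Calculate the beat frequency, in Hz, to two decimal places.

10.98 Hz

For a string fixed at both ends, f_n = n·v/(2L) = 3·314.4/(2·1.004) = 469.7211 Hz.
f_beat = |469.7211 − 480.7| = 10.98 Hz.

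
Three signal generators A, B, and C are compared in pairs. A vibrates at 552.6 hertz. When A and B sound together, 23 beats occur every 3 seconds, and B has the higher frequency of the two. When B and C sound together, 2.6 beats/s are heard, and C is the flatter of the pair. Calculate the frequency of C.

A–B: Beat frequency = 23/3 = 7.6667 Hz.
B is above A, so f_B = 552.6 + 7.6667 = 560.2667 Hz.
C is below B, so f_C = 560.2667 − 2.6 = 557.6667 Hz.

557.6667 Hz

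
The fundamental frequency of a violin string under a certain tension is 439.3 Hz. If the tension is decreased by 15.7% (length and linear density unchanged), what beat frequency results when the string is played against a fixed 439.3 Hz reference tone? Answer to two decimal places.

35.96 Hz

For a string, f ∝ √T, so the new frequency is 439.3·√0.843 = 403.3434 Hz.
f_beat = |403.3434 − 439.3| = 35.96 Hz.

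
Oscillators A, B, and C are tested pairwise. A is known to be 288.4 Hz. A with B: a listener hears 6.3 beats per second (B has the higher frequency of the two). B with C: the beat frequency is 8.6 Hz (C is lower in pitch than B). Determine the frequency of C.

B is above A, so f_B = 288.4 + 6.3 = 294.7 Hz.
C is below B, so f_C = 294.7 − 8.6 = 286.1 Hz.

286.1 Hz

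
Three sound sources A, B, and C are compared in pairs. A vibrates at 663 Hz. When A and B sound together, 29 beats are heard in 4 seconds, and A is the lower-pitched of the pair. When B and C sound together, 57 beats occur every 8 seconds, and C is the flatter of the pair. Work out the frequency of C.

A–B: Beat frequency = 29/4 = 7.25 Hz.
B is above A, so f_B = 663 + 7.25 = 670.25 Hz.
B–C: Beat frequency = 57/8 = 7.125 Hz.
C is below B, so f_C = 670.25 − 7.125 = 663.125 Hz.

663.125 Hz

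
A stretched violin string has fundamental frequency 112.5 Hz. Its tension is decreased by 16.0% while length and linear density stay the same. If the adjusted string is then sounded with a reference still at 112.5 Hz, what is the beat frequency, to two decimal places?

9.39 Hz

For a string, f ∝ √T, so the new frequency is 112.5·√0.840 = 103.1080 Hz.
f_beat = |103.1080 − 112.5| = 9.39 Hz.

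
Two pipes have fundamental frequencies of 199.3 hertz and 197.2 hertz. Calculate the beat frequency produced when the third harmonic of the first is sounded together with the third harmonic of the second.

6.3 Hz

Third harmonic of the first: 3·199.3 = 597.9 Hz.
Third harmonic of the second: 3·197.2 = 591.6 Hz.
f_beat = |597.9 − 591.6| = 6.3 Hz.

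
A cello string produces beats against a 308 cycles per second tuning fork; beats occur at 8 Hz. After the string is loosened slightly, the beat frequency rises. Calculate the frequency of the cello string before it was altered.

300 Hz

|f − 308| = 8, so the cello string was at either 300 Hz or 316 Hz.
Reducing tension lowers a string's frequency; the adjustment lowers the cello string's frequency.
The beat rate rose, so the adjustment moved the cello string further from 308 Hz — it was already below the reference.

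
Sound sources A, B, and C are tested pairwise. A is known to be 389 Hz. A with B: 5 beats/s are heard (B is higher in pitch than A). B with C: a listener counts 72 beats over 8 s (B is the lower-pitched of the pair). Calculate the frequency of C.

B is above A, so f_B = 389 + 5 = 394 Hz.
B–C: Beat frequency = 72/8 = 9 Hz.
C is above B, so f_C = 394 + 9 = 403 Hz.

403 Hz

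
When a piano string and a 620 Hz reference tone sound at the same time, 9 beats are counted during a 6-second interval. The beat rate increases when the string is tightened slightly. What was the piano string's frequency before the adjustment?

621.5 Hz

Beat frequency = 9/6 = 1.5 Hz.
|f − 620| = 1.5, so the piano string was at either 618.5 Hz or 621.5 Hz.
Increasing tension raises a string's frequency; the adjustment raises the piano string's frequency.
The beat rate rose, so the adjustment moved the piano string further from 620 Hz — it was already above the reference.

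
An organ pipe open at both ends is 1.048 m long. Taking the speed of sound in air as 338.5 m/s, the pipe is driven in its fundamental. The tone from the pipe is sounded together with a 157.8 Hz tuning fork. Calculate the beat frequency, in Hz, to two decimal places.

3.70 Hz

Open pipe: f_n = n·v/(2L) = 1·338.5/(2·1.048) = 161.4981 Hz.
f_beat = |161.4981 − 157.8| = 3.70 Hz.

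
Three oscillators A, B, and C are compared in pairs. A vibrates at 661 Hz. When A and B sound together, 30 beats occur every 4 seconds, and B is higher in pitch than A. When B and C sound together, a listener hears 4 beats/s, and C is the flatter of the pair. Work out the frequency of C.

A–B: Beat frequency = 30/4 = 7.5 Hz.
B is above A, so f_B = 661 + 7.5 = 668.5 Hz.
C is below B, so f_C = 668.5 − 4 = 664.5 Hz.

664.5 Hz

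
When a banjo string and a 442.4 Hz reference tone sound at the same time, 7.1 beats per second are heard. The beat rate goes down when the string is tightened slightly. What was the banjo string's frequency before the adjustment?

|f − 442.4| = 7.1, so the banjo string was at either 435.3 Hz or 449.5 Hz.
Increasing tension raises a string's frequency; the adjustment raises the banjo string's frequency.
The beat rate fell, so the adjustment moved the banjo string toward 442.4 Hz — it must have started below the reference.

435.3 Hz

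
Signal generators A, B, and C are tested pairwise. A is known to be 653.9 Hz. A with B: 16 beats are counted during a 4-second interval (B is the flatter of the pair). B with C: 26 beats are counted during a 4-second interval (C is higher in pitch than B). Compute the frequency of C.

A–B: Beat frequency = 16/4 = 4 Hz.
B is below A, so f_B = 653.9 − 4 = 649.9 Hz.
B–C: Beat frequency = 26/4 = 6.5 Hz.
C is above B, so f_C = 649.9 + 6.5 = 656.4 Hz.

656.4 Hz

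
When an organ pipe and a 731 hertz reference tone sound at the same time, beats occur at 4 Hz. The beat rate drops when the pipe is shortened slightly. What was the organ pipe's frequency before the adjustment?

|f − 731| = 4, so the organ pipe was at either 727 Hz or 735 Hz.
A shorter pipe has a higher fundamental; the adjustment raises the organ pipe's frequency.
The beat rate fell, so the adjustment moved the organ pipe toward 731 Hz — it must have started below the reference.

727 Hz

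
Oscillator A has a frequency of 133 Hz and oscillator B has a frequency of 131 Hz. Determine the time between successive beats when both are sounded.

f_beat = |133 − 131| = 2 Hz.
Beat period T = 1 / f_beat = 1 / 2 s.

0.500 s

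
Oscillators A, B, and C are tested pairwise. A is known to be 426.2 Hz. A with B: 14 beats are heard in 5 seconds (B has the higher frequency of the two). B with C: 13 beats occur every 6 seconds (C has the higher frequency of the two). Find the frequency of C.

A–B: Beat frequency = 14/5 = 2.8 Hz.
B is above A, so f_B = 426.2 + 2.8 = 429 Hz.
B–C: Beat frequency = 13/6 = 2.1667 Hz.
C is above B, so f_C = 429 + 2.1667 = 431.1667 Hz.

431.1667 Hz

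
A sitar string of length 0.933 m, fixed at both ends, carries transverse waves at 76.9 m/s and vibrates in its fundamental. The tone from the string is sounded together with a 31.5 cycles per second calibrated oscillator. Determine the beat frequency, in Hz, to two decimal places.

For a string fixed at both ends, f_n = n·v/(2L) = 1·76.9/(2·0.933) = 41.2111 Hz.
f_beat = |41.2111 − 31.5| = 9.71 Hz.

9.71 Hz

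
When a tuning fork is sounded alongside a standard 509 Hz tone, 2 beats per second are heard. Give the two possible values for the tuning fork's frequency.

507 Hz or 511 Hz

|f − 509| = 2, so f = 509 ± 2.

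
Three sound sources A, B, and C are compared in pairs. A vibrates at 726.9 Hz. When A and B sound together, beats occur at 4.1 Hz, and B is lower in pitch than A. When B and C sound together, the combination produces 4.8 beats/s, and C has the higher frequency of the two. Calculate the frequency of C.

B is below A, so f_B = 726.9 − 4.1 = 722.8 Hz.
C is above B, so f_C = 722.8 + 4.8 = 727.6 Hz.

727.6 Hz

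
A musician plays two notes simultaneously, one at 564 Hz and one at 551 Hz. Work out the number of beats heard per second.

13 Hz

The beat frequency equals the magnitude of the frequency difference.
|564 − 551| = 13 Hz.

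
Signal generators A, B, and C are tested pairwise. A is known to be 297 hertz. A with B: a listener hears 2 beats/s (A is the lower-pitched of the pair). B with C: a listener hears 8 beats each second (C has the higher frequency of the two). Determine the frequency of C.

B is above A, so f_B = 297 + 2 = 299 Hz.
C is above B, so f_C = 299 + 8 = 307 Hz.

307 Hz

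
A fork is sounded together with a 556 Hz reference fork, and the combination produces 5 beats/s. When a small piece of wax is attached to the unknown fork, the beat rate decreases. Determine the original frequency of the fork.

561 Hz

|f − 556| = 5, so the fork was at either 551 Hz or 561 Hz.
Loading a fork with wax lowers its frequency; the adjustment lowers the fork's frequency.
The beat rate fell, so the adjustment moved the fork toward 556 Hz — it must have started above the reference.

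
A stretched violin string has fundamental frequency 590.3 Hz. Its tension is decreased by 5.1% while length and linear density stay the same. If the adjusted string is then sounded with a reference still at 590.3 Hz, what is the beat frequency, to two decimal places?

15.25 Hz

For a string, f ∝ √T, so the new frequency is 590.3·√0.949 = 575.0504 Hz.
f_beat = |575.0504 − 590.3| = 15.25 Hz.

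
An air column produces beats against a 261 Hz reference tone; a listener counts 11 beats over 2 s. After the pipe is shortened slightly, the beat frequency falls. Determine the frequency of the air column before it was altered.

255.5 Hz

Beat frequency = 11/2 = 5.5 Hz.
|f − 261| = 5.5, so the air column was at either 255.5 Hz or 266.5 Hz.
A shorter pipe has a higher fundamental; the adjustment raises the air column's frequency.
The beat rate fell, so the adjustment moved the air column toward 261 Hz — it must have started below the reference.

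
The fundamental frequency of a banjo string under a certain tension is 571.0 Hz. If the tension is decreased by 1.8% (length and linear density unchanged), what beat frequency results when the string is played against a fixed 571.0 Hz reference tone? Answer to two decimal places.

For a string, f ∝ √T, so the new frequency is 571.0·√0.982 = 565.8377 Hz.
f_beat = |565.8377 − 571.0| = 5.16 Hz.

5.16 Hz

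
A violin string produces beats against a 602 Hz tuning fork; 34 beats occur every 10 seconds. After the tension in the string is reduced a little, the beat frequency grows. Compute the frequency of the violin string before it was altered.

Beat frequency = 34/10 = 3.4 Hz.
|f − 602| = 3.4, so the violin string was at either 598.6 Hz or 605.4 Hz.
Lower tension means lower frequency; the adjustment lowers the violin string's frequency.
The beat rate rose, so the adjustment moved the violin string further from 602 Hz — it was already below the reference.

598.6 Hz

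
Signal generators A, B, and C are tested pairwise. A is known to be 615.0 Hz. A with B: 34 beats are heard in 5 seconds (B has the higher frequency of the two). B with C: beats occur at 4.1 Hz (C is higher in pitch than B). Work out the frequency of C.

A–B: Beat frequency = 34/5 = 6.8 Hz.
B is above A, so f_B = 615.0 + 6.8 = 621.8 Hz.
C is above B, so f_C = 621.8 + 4.1 = 625.9 Hz.

625.9 Hz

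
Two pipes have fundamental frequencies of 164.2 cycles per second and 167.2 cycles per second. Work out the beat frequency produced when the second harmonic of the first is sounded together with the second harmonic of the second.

6.0 Hz

Second harmonic of the first: 2·164.2 = 328.4 Hz.
Second harmonic of the second: 2·167.2 = 334.4 Hz.
f_beat = |328.4 − 334.4| = 6.0 Hz.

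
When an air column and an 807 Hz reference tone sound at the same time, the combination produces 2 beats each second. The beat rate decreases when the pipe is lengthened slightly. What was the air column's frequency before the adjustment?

|f − 807| = 2, so the air column was at either 805 Hz or 809 Hz.
A longer pipe has a lower fundamental; the adjustment lowers the air column's frequency.
The beat rate fell, so the adjustment moved the air column toward 807 Hz — it must have started above the reference.

809 Hz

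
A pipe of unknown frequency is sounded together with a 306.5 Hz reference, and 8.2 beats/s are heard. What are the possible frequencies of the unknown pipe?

298.3 Hz or 314.7 Hz

|f − 306.5| = 8.2, so f = 306.5 ± 8.2.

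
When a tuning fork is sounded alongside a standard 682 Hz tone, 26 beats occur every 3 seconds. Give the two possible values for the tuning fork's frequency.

Beat frequency = 26/3 = 8.6667 Hz.
|f − 682| = 8.6667, so f = 682 ± 8.6667.

673.3333 Hz or 690.6667 Hz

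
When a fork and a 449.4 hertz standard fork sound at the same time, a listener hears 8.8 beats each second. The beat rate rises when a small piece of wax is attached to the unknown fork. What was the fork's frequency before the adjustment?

440.6 Hz

|f − 449.4| = 8.8, so the fork was at either 440.6 Hz or 458.2 Hz.
Loading a fork with wax lowers its frequency; the adjustment lowers the fork's frequency.
The beat rate rose, so the adjustment moved the fork further from 449.4 Hz — it was already below the reference.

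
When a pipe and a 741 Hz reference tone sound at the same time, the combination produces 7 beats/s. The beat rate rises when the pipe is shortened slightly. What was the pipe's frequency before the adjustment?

748 Hz

|f − 741| = 7, so the pipe was at either 734 Hz or 748 Hz.
A shorter pipe has a higher fundamental; the adjustment raises the pipe's frequency.
The beat rate rose, so the adjustment moved the pipe further from 741 Hz — it was already above the reference.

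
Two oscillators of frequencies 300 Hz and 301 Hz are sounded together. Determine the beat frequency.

1 Hz

The beat frequency equals the magnitude of the frequency difference.
|300 − 301| = 1 Hz.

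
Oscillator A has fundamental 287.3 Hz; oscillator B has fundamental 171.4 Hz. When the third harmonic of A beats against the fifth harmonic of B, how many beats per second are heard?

4.9 Hz

Third harmonic of the first: 3·287.3 = 861.9 Hz.
Fifth harmonic of the second: 5·171.4 = 857.0 Hz.
f_beat = |861.9 − 857.0| = 4.9 Hz.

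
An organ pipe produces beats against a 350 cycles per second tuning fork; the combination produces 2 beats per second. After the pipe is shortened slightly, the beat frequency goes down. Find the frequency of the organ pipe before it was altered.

|f − 350| = 2, so the organ pipe was at either 348 Hz or 352 Hz.
A shorter pipe has a higher fundamental; the adjustment raises the organ pipe's frequency.
The beat rate fell, so the adjustment moved the organ pipe toward 350 Hz — it must have started below the reference.

348 Hz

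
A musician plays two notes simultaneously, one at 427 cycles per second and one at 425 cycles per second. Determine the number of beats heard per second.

2 Hz

The beat frequency equals the magnitude of the frequency difference.
|427 − 425| = 2 Hz.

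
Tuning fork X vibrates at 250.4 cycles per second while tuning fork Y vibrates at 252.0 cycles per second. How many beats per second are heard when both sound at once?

1.6 Hz

f_beat = |f₁ − f₂|.
|250.4 − 252.0| = 1.6 Hz.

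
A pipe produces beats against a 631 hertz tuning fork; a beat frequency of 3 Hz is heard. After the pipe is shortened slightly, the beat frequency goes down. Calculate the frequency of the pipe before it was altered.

628 Hz

|f − 631| = 3, so the pipe was at either 628 Hz or 634 Hz.
A shorter pipe has a higher fundamental; the adjustment raises the pipe's frequency.
The beat rate fell, so the adjustment moved the pipe toward 631 Hz — it must have started below the reference.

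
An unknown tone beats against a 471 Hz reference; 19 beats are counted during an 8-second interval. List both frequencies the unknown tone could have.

Beat frequency = 19/8 = 2.375 Hz.
|f − 471| = 2.375, so f = 471 ± 2.375.

468.625 Hz or 473.375 Hz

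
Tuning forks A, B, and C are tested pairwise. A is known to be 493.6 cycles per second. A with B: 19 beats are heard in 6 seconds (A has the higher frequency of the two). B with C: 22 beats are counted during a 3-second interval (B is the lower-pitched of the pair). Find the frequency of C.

497.7667 Hz

A–B: Beat frequency = 19/6 = 3.1667 Hz.
B is below A, so f_B = 493.6 − 3.1667 = 490.4333 Hz.
B–C: Beat frequency = 22/3 = 7.3333 Hz.
C is above B, so f_C = 490.4333 + 7.3333 = 497.7667 Hz.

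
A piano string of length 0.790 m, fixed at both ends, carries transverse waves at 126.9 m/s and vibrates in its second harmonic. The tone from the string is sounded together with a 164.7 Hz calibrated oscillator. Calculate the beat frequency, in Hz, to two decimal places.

For a string fixed at both ends, f_n = n·v/(2L) = 2·126.9/(2·0.790) = 160.6329 Hz.
f_beat = |160.6329 − 164.7| = 4.07 Hz.

4.07 Hz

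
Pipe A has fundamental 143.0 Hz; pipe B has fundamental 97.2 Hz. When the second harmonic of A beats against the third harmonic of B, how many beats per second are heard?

5.6 Hz

Second harmonic of the first: 2·143.0 = 286.0 Hz.
Third harmonic of the second: 3·97.2 = 291.6 Hz.
f_beat = |286.0 − 291.6| = 5.6 Hz.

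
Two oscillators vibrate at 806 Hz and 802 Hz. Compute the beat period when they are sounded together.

f_beat = |806 − 802| = 4 Hz.
Beat period T = 1 / f_beat = 1 / 4 s.

0.250 s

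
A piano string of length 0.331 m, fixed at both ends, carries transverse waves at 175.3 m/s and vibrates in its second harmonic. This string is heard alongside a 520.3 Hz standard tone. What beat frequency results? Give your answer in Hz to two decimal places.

9.31 Hz

For a string fixed at both ends, f_n = n·v/(2L) = 2·175.3/(2·0.331) = 529.6073 Hz.
f_beat = |529.6073 − 520.3| = 9.31 Hz.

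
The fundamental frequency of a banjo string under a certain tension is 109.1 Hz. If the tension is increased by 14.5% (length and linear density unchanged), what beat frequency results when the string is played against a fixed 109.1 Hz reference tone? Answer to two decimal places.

For a string, f ∝ √T, so the new frequency is 109.1·√1.145 = 116.7421 Hz.
f_beat = |116.7421 − 109.1| = 7.64 Hz.

7.64 Hz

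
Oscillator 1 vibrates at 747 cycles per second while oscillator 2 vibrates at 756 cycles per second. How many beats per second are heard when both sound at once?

The beat frequency equals the magnitude of the frequency difference.
|747 − 756| = 9 Hz.

9 Hz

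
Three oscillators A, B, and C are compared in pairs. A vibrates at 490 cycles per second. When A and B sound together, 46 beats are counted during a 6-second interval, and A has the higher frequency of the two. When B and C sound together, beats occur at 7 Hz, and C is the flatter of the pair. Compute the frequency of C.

A–B: Beat frequency = 46/6 = 7.6667 Hz.
B is below A, so f_B = 490 − 7.6667 = 482.3333 Hz.
C is below B, so f_C = 482.3333 − 7 = 475.3333 Hz.

475.3333 Hz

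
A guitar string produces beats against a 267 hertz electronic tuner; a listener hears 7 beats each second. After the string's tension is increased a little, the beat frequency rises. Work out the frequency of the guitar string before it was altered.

|f − 267| = 7, so the guitar string was at either 260 Hz or 274 Hz.
Higher tension means higher frequency; the adjustment raises the guitar string's frequency.
The beat rate rose, so the adjustment moved the guitar string further from 267 Hz — it was already above the reference.

274 Hz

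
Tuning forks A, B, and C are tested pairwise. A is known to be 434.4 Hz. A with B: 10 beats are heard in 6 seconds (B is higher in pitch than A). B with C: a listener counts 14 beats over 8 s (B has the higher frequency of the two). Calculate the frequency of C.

434.3167 Hz

A–B: Beat frequency = 10/6 = 1.6667 Hz.
B is above A, so f_B = 434.4 + 1.6667 = 436.0667 Hz.
B–C: Beat frequency = 14/8 = 1.75 Hz.
C is below B, so f_C = 436.0667 − 1.75 = 434.3167 Hz.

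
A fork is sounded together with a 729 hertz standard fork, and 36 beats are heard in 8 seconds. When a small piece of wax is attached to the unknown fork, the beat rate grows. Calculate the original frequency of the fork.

724.5 Hz

Beat frequency = 36/8 = 4.5 Hz.
|f − 729| = 4.5, so the fork was at either 724.5 Hz or 733.5 Hz.
Loading a fork with wax lowers its frequency; the adjustment lowers the fork's frequency.
The beat rate rose, so the adjustment moved the fork further from 729 Hz — it was already below the reference.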